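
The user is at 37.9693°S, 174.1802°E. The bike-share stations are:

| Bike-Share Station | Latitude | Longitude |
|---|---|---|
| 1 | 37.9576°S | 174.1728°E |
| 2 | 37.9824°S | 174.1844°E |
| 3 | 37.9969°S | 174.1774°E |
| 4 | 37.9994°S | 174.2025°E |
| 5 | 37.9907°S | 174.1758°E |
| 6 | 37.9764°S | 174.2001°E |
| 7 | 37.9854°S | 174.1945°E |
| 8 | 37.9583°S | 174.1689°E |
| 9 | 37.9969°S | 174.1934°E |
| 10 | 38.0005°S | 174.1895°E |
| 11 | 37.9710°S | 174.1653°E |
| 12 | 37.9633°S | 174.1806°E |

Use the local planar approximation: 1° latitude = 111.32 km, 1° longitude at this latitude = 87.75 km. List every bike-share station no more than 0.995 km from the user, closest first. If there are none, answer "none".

12

Distances from 37.9693°S, 174.1802°E:
1: √((0.0117·111.32)² + (-0.0074·87.75)²) = √(1.696360 + 0.421655) = 1.4553 km
2: √((-0.0131·111.32)² + (0.0042·87.75)²) = √(2.126616 + 0.135829) = 1.5041 km
3: √((-0.0276·111.32)² + (-0.0028·87.75)²) = √(9.439838 + 0.060368) = 3.0822 km
4: √((-0.0301·111.32)² + (0.0223·87.75)²) = √(11.227405 + 3.829164) = 3.8803 km
5: √((-0.0214·111.32)² + (-0.0044·87.75)²) = √(5.675106 + 0.149073) = 2.4133 km
6: √((-0.0071·111.32)² + (0.0199·87.75)²) = √(0.624688 + 3.049302) = 1.9168 km
7: √((-0.0161·111.32)² + (0.0143·87.75)²) = √(3.212167 + 1.574586) = 2.1879 km
8: √((0.0110·111.32)² + (-0.0113·87.75)²) = √(1.499449 + 0.983221) = 1.5756 km
9: √((-0.0276·111.32)² + (0.0132·87.75)²) = √(9.439838 + 1.341659) = 3.2835 km
10: √((-0.0312·111.32)² + (0.0093·87.75)²) = √(12.063007 + 0.665978) = 3.5678 km
11: √((-0.0017·111.32)² + (-0.0149·87.75)²) = √(0.035813 + 1.709491) = 1.3211 km
12: √((0.0060·111.32)² + (0.0004·87.75)²) = √(0.446117 + 0.001232) = 0.6688 km
Threshold 0.995 km: 12 (0.6688 km) is within range.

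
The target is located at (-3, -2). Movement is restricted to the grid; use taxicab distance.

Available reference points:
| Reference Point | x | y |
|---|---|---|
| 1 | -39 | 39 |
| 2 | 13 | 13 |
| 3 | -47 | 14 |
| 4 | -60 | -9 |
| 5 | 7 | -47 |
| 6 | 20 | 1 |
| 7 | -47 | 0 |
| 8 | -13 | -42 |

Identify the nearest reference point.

Distances from (-3, -2):
1: |-36| + |41| = 36 + 41 = 77
2: |16| + |15| = 16 + 15 = 31
3: |-44| + |16| = 44 + 16 = 60
4: |-57| + |-7| = 57 + 7 = 64
5: |10| + |-45| = 10 + 45 = 55
6: |23| + |3| = 23 + 3 = 26
7: |-44| + |2| = 44 + 2 = 46
8: |-10| + |-40| = 10 + 40 = 50
Minimum: 6 at 26.

6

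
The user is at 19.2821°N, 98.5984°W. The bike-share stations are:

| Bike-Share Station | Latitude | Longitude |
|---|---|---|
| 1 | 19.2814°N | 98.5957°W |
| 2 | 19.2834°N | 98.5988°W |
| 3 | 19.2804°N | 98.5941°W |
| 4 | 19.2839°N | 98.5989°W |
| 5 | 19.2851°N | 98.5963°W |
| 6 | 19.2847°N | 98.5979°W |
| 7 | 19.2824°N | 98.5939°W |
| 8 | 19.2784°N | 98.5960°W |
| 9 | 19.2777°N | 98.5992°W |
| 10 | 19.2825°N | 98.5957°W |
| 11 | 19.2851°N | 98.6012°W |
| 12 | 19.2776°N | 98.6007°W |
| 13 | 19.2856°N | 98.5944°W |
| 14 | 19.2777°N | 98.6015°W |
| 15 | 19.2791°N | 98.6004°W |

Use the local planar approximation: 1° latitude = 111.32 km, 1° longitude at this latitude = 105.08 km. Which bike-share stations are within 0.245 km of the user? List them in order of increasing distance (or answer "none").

Distances from 19.2821°N, 98.5984°W:
1: 0.29422 km
2: 0.15070 km
3: 0.48987 km
4: 0.20715 km
5: 0.40028 km
6: 0.29416 km
7: 0.47404 km
8: 0.48296 km
9: 0.49697 km
10: 0.28719 km
11: 0.44508 km
12: 0.55619 km
13: 0.57313 km
14: 0.58824 km
15: 0.39458 km
Threshold 0.245 km: 2 (0.15070 km), 4 (0.20715 km) are within range.

2, 4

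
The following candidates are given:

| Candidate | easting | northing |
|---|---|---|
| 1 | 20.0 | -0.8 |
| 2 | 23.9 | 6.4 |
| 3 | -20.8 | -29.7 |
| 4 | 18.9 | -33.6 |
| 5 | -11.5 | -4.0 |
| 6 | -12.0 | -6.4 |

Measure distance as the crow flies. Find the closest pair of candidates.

5 and 6

Pairwise distances:
1–2: 8.2
1–3: 50.0
1–4: 32.8
1–5: 31.7
1–6: 32.5
2–3: 57.5
2–4: 40.3
2–5: 36.9
2–6: 38.1
3–4: 39.9
3–5: 27.3
3–6: 24.9
4–5: 42.4
4–6: 41.2
5–6: 2.5
Closest pair: 5–6 at 2.5.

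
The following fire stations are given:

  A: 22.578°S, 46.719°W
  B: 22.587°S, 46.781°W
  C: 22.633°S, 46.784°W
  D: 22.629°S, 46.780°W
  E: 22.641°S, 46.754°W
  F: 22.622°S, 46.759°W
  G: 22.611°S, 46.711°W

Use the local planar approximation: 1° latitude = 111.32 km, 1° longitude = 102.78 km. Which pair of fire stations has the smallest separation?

C and D

Pairwise distances:
A–B: 6.451 km
A–C: 9.062 km
A–D: 8.458 km
A–E: 7.882 km
A–F: 6.395 km
A–G: 3.764 km
B–C: 5.130 km
B–D: 4.677 km
B–E: 6.621 km
B–F: 4.505 km
B–G: 7.675 km
C–D: 0.606 km
C–E: 3.209 km
C–F: 2.846 km
C–G: 7.893 km
D–E: 2.988 km
D–F: 2.295 km
D–G: 7.369 km
E–F: 2.177 km
E–G: 5.539 km
F–G: 5.083 km
Closest pair: C–D at 0.606 km.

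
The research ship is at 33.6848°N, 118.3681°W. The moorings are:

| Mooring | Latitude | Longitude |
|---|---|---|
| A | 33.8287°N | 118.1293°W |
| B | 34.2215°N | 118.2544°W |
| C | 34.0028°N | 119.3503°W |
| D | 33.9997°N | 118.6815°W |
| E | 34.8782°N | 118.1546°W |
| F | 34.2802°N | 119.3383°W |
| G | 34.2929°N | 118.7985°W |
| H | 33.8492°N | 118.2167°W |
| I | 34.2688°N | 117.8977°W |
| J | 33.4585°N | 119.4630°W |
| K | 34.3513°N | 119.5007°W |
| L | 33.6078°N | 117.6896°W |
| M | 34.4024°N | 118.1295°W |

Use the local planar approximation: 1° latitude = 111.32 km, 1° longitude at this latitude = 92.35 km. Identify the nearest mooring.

H

Distances from 33.6848°N, 118.3681°W:
A: √((0.1439·111.32)² + (0.2388·92.35)²) = √(256.606695 + 486.342748) = 27.2571 km
B: √((0.5367·111.32)² + (0.1137·92.35)²) = √(3569.518079 + 110.254095) = 60.6611 km
C: √((0.3180·111.32)² + (-0.9822·92.35)²) = √(1253.143008 + 8227.609276) = 97.3692 km
D: √((0.3149·111.32)² + (-0.3134·92.35)²) = √(1228.829749 + 837.667727) = 45.4587 km
E: √((1.1934·111.32)² + (0.2135·92.35)²) = √(17648.933322 + 388.749245) = 134.3044 km
F: √((0.5954·111.32)² + (-0.9702·92.35)²) = √(4393.028856 + 8027.796228) = 111.4488 km
G: √((0.6081·111.32)² + (-0.4304·92.35)²) = √(4582.435937 + 1579.858987) = 78.5003 km
H: √((0.1644·111.32)² + (0.1514·92.35)²) = √(334.926894 + 195.490452) = 23.0308 km
I: √((0.5840·111.32)² + (0.4704·92.35)²) = √(4226.414518 + 1887.158709) = 78.1893 km
J: √((-0.2263·111.32)² + (-1.0949·92.35)²) = √(634.622555 + 10224.044029) = 104.2049 km
K: √((0.6665·111.32)² + (-1.1326·92.35)²) = √(5504.865379 + 10940.241631) = 128.2385 km
L: √((-0.0770·111.32)² + (0.6785·92.35)²) = √(73.473012 + 3926.209807) = 63.2430 km
M: √((0.7176·111.32)² + (0.2386·92.35)²) = √(6381.330755 + 485.528445) = 82.8665 km
Minimum: H at 23.0308 km.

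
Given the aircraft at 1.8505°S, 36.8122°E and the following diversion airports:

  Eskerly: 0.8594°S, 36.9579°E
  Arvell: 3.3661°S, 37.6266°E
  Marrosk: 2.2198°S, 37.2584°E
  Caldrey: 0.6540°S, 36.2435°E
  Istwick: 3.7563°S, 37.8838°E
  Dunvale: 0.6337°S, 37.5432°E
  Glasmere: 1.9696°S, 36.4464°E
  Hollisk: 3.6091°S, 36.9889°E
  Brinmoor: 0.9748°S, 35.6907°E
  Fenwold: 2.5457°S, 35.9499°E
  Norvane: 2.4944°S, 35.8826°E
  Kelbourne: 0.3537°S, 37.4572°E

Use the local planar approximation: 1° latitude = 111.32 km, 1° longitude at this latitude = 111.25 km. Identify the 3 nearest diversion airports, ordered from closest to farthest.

Distances from 1.8505°S, 36.8122°E:
Eskerly: √((0.9911·111.32)² + (0.1457·111.25)²) = √(12172.543847 + 262.735733) = 111.5136 km
Arvell: √((-1.5156·111.32)² + (0.8144·111.25)²) = √(28465.288416 + 8208.722404) = 191.5046 km
Marrosk: √((-0.3693·111.32)² + (0.4462·111.25)²) = √(1690.071237 + 2464.104780) = 64.4529 km
Caldrey: √((1.1965·111.32)² + (-0.5687·111.25)²) = √(17740.742864 + 4002.824007) = 147.4570 km
Istwick: √((-1.9058·111.32)² + (1.0716·111.25)²) = √(45009.173754 + 14212.335440) = 243.3547 km
Dunvale: √((1.2168·111.32)² + (0.7310·111.25)²) = √(18347.833796 + 6613.552314) = 157.9917 km
Glasmere: √((-0.1191·111.32)² + (-0.3658·111.25)²) = √(175.780185 + 1656.103373) = 42.8005 km
Hollisk: √((-1.7586·111.32)² + (0.1767·111.25)²) = √(38324.856109 + 386.432050) = 196.7518 km
Brinmoor: √((0.8757·111.32)² + (-1.1215·111.25)²) = √(9502.920472 + 15566.773097) = 158.3341 km
Fenwold: √((-0.6952·111.32)² + (-0.8623·111.25)²) = √(5989.160094 + 9202.732778) = 123.2554 km
Norvane: √((-0.6439·111.32)² + (-0.9296·111.25)²) = √(5137.871586 + 10695.282724) = 125.8299 km
Kelbourne: √((1.4968·111.32)² + (0.6450·111.25)²) = √(27763.482728 + 5148.959414) = 181.4179 km
Sorted: Glasmere (42.8005 km) < Marrosk (64.4529 km) < Eskerly (111.5136 km) < Fenwold (123.2554 km) < Norvane (125.8299 km) < …

Glasmere, Marrosk, Eskerly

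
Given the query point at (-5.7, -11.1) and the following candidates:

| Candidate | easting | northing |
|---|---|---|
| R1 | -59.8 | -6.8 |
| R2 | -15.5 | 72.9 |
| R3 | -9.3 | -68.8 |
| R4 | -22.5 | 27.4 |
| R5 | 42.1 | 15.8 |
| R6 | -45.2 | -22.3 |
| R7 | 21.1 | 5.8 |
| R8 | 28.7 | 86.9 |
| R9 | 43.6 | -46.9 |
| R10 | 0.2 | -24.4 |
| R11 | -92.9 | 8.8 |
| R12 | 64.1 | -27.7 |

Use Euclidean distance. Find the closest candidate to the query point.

Distances from (-5.7, -11.1):
R1: 54.3
R2: 84.6
R3: 57.8
R4: 42.0
R5: 54.8
R6: 41.1
R7: 31.7
R8: 103.9
R9: 60.9
R10: 14.5
R11: 89.4
R12: 71.7
Minimum: R10 at 14.5.

R10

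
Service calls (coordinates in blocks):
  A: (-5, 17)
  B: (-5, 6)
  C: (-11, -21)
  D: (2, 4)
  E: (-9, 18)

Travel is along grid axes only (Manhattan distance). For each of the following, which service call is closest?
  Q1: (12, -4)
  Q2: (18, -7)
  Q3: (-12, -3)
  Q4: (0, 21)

Q1 at (12, -4):
  A: |-17| + |21| = 17 + 21 = 38 blocks
  B: |-17| + |10| = 17 + 10 = 27 blocks
  C: |-23| + |-17| = 23 + 17 = 40 blocks
  D: |-10| + |8| = 10 + 8 = 18 blocks
  E: |-21| + |22| = 21 + 22 = 43 blocks
  → nearest: D (18 blocks)
Q2 at (18, -7):
  A: |-23| + |24| = 23 + 24 = 47 blocks
  B: |-23| + |13| = 23 + 13 = 36 blocks
  C: |-29| + |-14| = 29 + 14 = 43 blocks
  D: |-16| + |11| = 16 + 11 = 27 blocks
  E: |-27| + |25| = 27 + 25 = 52 blocks
  → nearest: D (27 blocks)
Q3 at (-12, -3):
  A: |7| + |20| = 7 + 20 = 27 blocks
  B: |7| + |9| = 7 + 9 = 16 blocks
  C: |1| + |-18| = 1 + 18 = 19 blocks
  D: |14| + |7| = 14 + 7 = 21 blocks
  E: |3| + |21| = 3 + 21 = 24 blocks
  → nearest: B (16 blocks)
Q4 at (0, 21):
  A: |-5| + |-4| = 5 + 4 = 9 blocks
  B: |-5| + |-15| = 5 + 15 = 20 blocks
  C: |-11| + |-42| = 11 + 42 = 53 blocks
  D: |2| + |-17| = 2 + 17 = 19 blocks
  E: |-9| + |-3| = 9 + 3 = 12 blocks
  → nearest: A (9 blocks)

Q1→D; Q2→D; Q3→B; Q4→A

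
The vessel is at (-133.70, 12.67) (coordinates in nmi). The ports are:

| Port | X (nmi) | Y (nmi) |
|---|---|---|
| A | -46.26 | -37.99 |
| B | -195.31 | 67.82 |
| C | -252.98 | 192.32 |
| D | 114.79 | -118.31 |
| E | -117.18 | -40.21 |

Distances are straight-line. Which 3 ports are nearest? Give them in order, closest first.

E, B, A

Distances from (-133.70, 12.67):
A: 101.06 nmi
B: 82.69 nmi
C: 215.64 nmi
D: 280.90 nmi
E: 55.40 nmi
Sorted: E (55.40 nmi) < B (82.69 nmi) < A (101.06 nmi) < C (215.64 nmi) < D (280.90 nmi)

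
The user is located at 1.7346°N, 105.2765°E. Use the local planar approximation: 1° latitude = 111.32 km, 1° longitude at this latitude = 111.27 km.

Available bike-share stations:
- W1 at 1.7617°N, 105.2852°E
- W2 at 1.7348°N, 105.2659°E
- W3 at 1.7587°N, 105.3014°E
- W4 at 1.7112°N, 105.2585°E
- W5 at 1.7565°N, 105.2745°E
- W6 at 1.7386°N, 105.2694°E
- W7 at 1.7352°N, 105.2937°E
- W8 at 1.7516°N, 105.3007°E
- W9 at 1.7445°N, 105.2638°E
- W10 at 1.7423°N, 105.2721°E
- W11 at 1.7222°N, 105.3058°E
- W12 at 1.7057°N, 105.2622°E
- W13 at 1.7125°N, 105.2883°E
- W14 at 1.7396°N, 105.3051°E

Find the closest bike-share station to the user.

W6

Distances from 1.7346°N, 105.2765°E:
W1: 3.1683 km
W2: 1.1797 km
W3: 3.8567 km
W4: 3.2859 km
W5: 2.4480 km
W6: 0.9069 km
W7: 1.9150 km
W8: 3.2912 km
W9: 1.7921 km
W10: 0.9871 km
W11: 3.5404 km
W12: 3.5891 km
W13: 2.7886 km
W14: 3.2306 km
Minimum: W6 at 0.9069 km.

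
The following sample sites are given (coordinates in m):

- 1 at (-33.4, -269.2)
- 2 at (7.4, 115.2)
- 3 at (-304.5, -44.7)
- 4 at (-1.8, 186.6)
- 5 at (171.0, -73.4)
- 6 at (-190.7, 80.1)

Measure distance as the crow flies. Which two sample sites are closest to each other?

2 and 4

Pairwise distances:
1–2: √((40.8)² + (384.4)²) = √(1664.640 + 147763.360) = 386.6 m
1–3: √((-271.1)² + (224.5)²) = √(73495.210 + 50400.250) = 352.0 m
1–4: √((31.6)² + (455.8)²) = √(998.560 + 207753.640) = 456.9 m
1–5: √((204.4)² + (195.8)²) = √(41779.360 + 38337.640) = 283.0 m
1–6: √((-157.3)² + (349.3)²) = √(24743.290 + 122010.490) = 383.1 m
2–3: √((-311.9)² + (-159.9)²) = √(97281.610 + 25568.010) = 350.5 m
2–4: √((-9.2)² + (71.4)²) = √(84.640 + 5097.960) = 72.0 m
2–5: √((163.6)² + (-188.6)²) = √(26764.960 + 35569.960) = 249.7 m
2–6: √((-198.1)² + (-35.1)²) = √(39243.610 + 1232.010) = 201.2 m
3–4: √((302.7)² + (231.3)²) = √(91627.290 + 53499.690) = 381.0 m
3–5: √((475.5)² + (-28.7)²) = √(226100.250 + 823.690) = 476.4 m
3–6: √((113.8)² + (124.8)²) = √(12950.440 + 15575.040) = 168.9 m
4–5: √((172.8)² + (-260.0)²) = √(29859.840 + 67600.000) = 312.2 m
4–6: √((-188.9)² + (-106.5)²) = √(35683.210 + 11342.250) = 216.9 m
5–6: √((-361.7)² + (153.5)²) = √(130826.890 + 23562.250) = 392.9 m
Closest pair: 2–4 at 72.0 m.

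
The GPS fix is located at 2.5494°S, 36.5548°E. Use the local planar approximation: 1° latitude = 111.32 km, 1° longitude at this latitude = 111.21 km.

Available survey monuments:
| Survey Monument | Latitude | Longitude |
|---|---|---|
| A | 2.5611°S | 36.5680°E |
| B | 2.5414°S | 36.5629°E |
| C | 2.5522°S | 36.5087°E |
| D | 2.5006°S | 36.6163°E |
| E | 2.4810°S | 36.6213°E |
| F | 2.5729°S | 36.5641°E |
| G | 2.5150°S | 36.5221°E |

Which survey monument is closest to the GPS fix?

Distances from 2.5494°S, 36.5548°E:
A: √((-0.0117·111.32)² + (0.0132·111.21)²) = √(1.696360 + 2.154942) = 1.9625 km
B: √((0.0080·111.32)² + (0.0081·111.21)²) = √(0.793097 + 0.811442) = 1.2667 km
C: √((-0.0028·111.32)² + (-0.0461·111.21)²) = √(0.097154 + 26.283883) = 5.1362 km
D: √((0.0488·111.32)² + (0.0615·111.21)²) = √(29.511144 + 46.777598) = 8.7343 km
E: √((0.0684·111.32)² + (0.0665·111.21)²) = √(57.977382 + 54.692903) = 10.6146 km
F: √((-0.0235·111.32)² + (0.0093·111.21)²) = √(6.843561 + 1.069679) = 2.8130 km
G: √((0.0344·111.32)² + (-0.0327·111.21)²) = √(14.664366 + 13.224620) = 5.2810 km
Minimum: B at 1.2667 km.

B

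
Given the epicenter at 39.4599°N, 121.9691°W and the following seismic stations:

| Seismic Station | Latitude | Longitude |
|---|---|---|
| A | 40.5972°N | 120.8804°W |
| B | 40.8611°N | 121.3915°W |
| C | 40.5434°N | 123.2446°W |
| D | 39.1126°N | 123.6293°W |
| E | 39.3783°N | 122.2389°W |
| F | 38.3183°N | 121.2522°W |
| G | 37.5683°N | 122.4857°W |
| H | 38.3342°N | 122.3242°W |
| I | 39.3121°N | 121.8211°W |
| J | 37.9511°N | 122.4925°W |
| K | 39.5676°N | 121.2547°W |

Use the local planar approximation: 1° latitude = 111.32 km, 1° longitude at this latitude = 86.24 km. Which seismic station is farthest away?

Distances from 39.4599°N, 121.9691°W:
A: √((1.1373·111.32)² + (1.0887·86.24)²) = √(16028.632573 + 8815.235957) = 157.6194 km
B: √((1.4012·111.32)² + (0.5776·86.24)²) = √(24330.254547 + 2481.257660) = 163.7422 km
C: √((1.0835·111.32)² + (-1.2755·86.24)²) = √(14548.031296 + 12099.806401) = 163.2417 km
D: √((-0.3473·111.32)² + (-1.6602·86.24)²) = √(1494.706634 + 20499.266180) = 148.3037 km
E: √((-0.0816·111.32)² + (-0.2698·86.24)²) = √(82.513824 + 541.378976) = 24.9778 km
F: √((-1.1416·111.32)² + (0.7169·86.24)²) = √(16150.066522 + 3822.387010) = 141.3239 km
G: √((-1.8916·111.32)² + (-0.5166·86.24)²) = √(44340.951268 + 1984.843637) = 215.2343 km
H: √((-1.1257·111.32)² + (-0.3551·86.24)²) = √(15703.328921 + 937.818596) = 129.0006 km
I: √((-0.1478·111.32)² + (0.1480·86.24)²) = √(270.704368 + 162.907443) = 20.8233 km
J: √((-1.5088·111.32)² + (-0.5234·86.24)²) = √(28210.432607 + 2037.440488) = 173.9192 km
K: √((0.1077·111.32)² + (0.7144·86.24)²) = √(143.740053 + 3795.774356) = 62.7656 km
Maximum: G at 215.2343 km.

G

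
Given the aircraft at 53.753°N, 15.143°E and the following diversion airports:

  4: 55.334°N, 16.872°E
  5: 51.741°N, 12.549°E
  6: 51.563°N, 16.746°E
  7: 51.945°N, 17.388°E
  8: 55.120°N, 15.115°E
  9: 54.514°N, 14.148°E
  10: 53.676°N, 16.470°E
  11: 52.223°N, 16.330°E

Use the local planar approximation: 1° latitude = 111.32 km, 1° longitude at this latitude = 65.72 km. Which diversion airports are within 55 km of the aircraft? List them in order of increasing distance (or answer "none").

none

Distances from 53.753°N, 15.143°E:
4: √((1.581·111.32)² + (1.729·65.72)²) = √(30974.91585 + 12911.74963) = 209.491 km
5: √((-2.012·111.32)² + (-2.594·65.72)²) = √(50165.17690 + 29062.63938) = 281.474 km
6: √((-2.190·111.32)² + (1.603·65.72)²) = √(59433.95416 + 11098.44551) = 265.579 km
7: √((-1.808·111.32)² + (2.245·65.72)²) = √(40508.22817 + 21768.46471) = 249.553 km
8: √((1.367·111.32)² + (-0.028·65.72)²) = √(23157.06019 + 3.38619) = 152.186 km
9: √((0.761·111.32)² + (-0.995·65.72)²) = √(7176.54990 + 4276.03519) = 107.017 km
10: √((-0.077·111.32)² + (1.327·65.72)²) = √(73.47301 + 7605.66084) = 87.631 km
11: √((-1.530·111.32)² + (1.187·65.72)²) = √(29008.76614 + 6085.50393) = 187.335 km
Threshold 55 km: none within range.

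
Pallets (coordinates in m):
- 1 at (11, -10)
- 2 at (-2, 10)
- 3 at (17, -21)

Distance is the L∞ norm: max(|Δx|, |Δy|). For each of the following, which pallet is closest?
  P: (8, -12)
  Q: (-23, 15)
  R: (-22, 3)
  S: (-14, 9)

P→1; Q→2; R→2; S→2

P at (8, -12):
  1: max(|3|, |2|) = 3 m
  2: max(|-10|, |22|) = 22 m
  3: max(|9|, |-9|) = 9 m
  → nearest: 1 (3 m)
Q at (-23, 15):
  1: max(|34|, |-25|) = 34 m
  2: max(|21|, |-5|) = 21 m
  3: max(|40|, |-36|) = 40 m
  → nearest: 2 (21 m)
R at (-22, 3):
  1: max(|33|, |-13|) = 33 m
  2: max(|20|, |7|) = 20 m
  3: max(|39|, |-24|) = 39 m
  → nearest: 2 (20 m)
S at (-14, 9):
  1: max(|25|, |-19|) = 25 m
  2: max(|12|, |1|) = 12 m
  3: max(|31|, |-30|) = 31 m
  → nearest: 2 (12 m)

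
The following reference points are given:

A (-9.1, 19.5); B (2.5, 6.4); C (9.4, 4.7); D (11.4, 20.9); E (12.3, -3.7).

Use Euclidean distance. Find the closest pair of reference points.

B and C

Pairwise distances:
B–C: 7.1
C–E: 8.9
B–E: 14.1
C–D: 16.3
B–D: 17.0
A–B: 17.5
A–D: 20.5
A–C: 23.7
D–E: 24.6
A–E: 31.6
Closest pair: B–C at 7.1.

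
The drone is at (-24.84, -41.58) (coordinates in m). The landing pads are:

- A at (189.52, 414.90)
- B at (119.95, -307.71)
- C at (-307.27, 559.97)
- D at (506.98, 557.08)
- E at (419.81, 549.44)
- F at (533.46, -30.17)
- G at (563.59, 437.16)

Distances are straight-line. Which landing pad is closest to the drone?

Distances from (-24.84, -41.58):
A: 504.31 m
B: 302.97 m
C: 664.55 m
D: 800.77 m
E: 739.61 m
F: 558.42 m
G: 758.58 m
Minimum: B at 302.97 m.

B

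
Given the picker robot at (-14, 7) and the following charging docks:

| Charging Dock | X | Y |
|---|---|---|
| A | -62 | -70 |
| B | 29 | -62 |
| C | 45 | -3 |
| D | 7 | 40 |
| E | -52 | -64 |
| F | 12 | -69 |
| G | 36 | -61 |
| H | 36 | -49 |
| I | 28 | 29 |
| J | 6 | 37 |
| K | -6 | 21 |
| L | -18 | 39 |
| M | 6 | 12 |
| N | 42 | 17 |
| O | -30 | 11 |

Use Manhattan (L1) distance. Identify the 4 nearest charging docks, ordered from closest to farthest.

O, K, M, L

Distances from (-14, 7):
A: 125
B: 112
C: 69
D: 54
E: 109
F: 102
G: 118
H: 106
I: 64
J: 50
K: 22
L: 36
M: 25
N: 66
O: 20
Sorted: O (20) < K (22) < M (25) < L (36) < J (50) < D (54) < …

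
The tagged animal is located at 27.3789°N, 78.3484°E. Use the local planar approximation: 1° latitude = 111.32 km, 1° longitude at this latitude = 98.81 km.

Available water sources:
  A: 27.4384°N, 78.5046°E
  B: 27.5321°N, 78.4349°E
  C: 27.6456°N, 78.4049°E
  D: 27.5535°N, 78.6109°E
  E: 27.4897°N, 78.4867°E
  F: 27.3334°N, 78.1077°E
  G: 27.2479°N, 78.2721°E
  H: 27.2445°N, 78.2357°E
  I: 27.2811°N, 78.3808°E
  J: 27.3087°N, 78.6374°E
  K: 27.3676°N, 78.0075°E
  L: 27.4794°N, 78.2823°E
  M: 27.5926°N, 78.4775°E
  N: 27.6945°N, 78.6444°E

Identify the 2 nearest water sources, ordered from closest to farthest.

Distances from 27.3789°N, 78.3484°E:
A: √((0.0595·111.32)² + (0.1562·98.81)²) = √(43.871282 + 238.212122) = 16.7953 km
B: √((0.1532·111.32)² + (0.0865·98.81)²) = √(290.846556 + 73.052320) = 19.0761 km
C: √((0.2667·111.32)² + (0.0565·98.81)²) = √(881.439334 + 31.167265) = 30.2094 km
D: √((0.1746·111.32)² + (0.2625·98.81)²) = √(377.776444 + 672.760391) = 32.4120 km
E: √((0.1108·111.32)² + (0.1383·98.81)²) = √(152.133871 + 186.743786) = 18.4086 km
F: √((-0.0455·111.32)² + (-0.2407·98.81)²) = √(25.654833 + 565.658059) = 24.3169 km
G: √((-0.1310·111.32)² + (-0.0763·98.81)²) = √(212.661556 + 56.839582) = 16.4165 km
H: √((-0.1344·111.32)² + (-0.1127·98.81)²) = √(223.843729 + 124.007979) = 18.6508 km
I: √((-0.0978·111.32)² + (0.0324·98.81)²) = √(118.528859 + 10.249244) = 11.3480 km
J: √((-0.0702·111.32)² + (0.2890·98.81)²) = √(61.068973 + 815.450276) = 29.6061 km
K: √((-0.0113·111.32)² + (-0.3409·98.81)²) = √(1.582353 + 1134.634020) = 33.7078 km
L: √((0.1005·111.32)² + (-0.0661·98.81)²) = √(125.163736 + 42.658415) = 12.9546 km
M: √((0.2137·111.32)² + (0.1291·98.81)²) = √(565.920518 + 162.725001) = 26.9934 km
N: √((0.3156·111.32)² + (0.2960·98.81)²) = √(1234.299021 + 855.431465) = 45.7136 km
Sorted: I (11.3480 km) < L (12.9546 km) < G (16.4165 km) < A (16.7953 km) < …

I, L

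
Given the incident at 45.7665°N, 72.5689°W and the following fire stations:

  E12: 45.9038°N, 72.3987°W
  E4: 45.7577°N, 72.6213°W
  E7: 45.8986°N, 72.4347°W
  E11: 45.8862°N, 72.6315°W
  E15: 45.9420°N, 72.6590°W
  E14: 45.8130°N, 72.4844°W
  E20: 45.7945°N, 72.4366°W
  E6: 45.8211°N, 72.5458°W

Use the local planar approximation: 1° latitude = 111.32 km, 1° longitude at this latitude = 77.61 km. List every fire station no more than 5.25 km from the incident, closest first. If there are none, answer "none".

E4

Distances from 45.7665°N, 72.5689°W:
E12: √((0.1373·111.32)² + (0.1702·77.61)²) = √(233.607870 + 174.483546) = 20.2013 km
E4: √((-0.0088·111.32)² + (-0.0524·77.61)²) = √(0.959648 + 16.538569) = 4.1831 km
E7: √((0.1321·111.32)² + (0.1342·77.61)²) = √(216.247966 + 108.477683) = 18.0201 km
E11: √((0.1197·111.32)² + (-0.0626·77.61)²) = √(177.555732 + 23.603915) = 14.1831 km
E15: √((0.1755·111.32)² + (-0.0901·77.61)²) = √(381.681084 + 48.897308) = 20.7504 km
E14: √((0.0465·111.32)² + (0.0845·77.61)²) = √(26.794910 + 43.007954) = 8.3548 km
E20: √((0.0280·111.32)² + (0.1323·77.61)²) = √(9.715440 + 105.427778) = 10.7305 km
E6: √((0.0546·111.32)² + (0.0231·77.61)²) = √(36.942959 + 3.214100) = 6.3370 km
Threshold 5.25 km: E4 (4.1831 km) is within range.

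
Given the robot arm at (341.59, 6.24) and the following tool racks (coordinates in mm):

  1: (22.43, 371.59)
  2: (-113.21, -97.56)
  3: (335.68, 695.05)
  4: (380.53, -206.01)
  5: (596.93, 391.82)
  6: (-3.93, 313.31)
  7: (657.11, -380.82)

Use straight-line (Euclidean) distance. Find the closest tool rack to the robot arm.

Distances from (341.59, 6.24):
1: 485.12 mm
2: 466.49 mm
3: 688.84 mm
4: 215.79 mm
5: 462.46 mm
6: 462.25 mm
7: 499.37 mm
Minimum: 4 at 215.79 mm.

4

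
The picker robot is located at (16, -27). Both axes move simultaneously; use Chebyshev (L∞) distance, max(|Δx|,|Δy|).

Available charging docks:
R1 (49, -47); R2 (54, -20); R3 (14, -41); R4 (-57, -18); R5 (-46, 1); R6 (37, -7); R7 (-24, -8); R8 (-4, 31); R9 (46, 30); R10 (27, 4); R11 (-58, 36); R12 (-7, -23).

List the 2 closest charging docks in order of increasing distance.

Distances from (16, -27):
R1: max(|33|, |-20|) = 33
R2: max(|38|, |7|) = 38
R3: max(|-2|, |-14|) = 14
R4: max(|-73|, |9|) = 73
R5: max(|-62|, |28|) = 62
R6: max(|21|, |20|) = 21
R7: max(|-40|, |19|) = 40
R8: max(|-20|, |58|) = 58
R9: max(|30|, |57|) = 57
R10: max(|11|, |31|) = 31
R11: max(|-74|, |63|) = 74
R12: max(|-23|, |4|) = 23
Sorted: R3 (14) < R6 (21) < R12 (23) < R10 (31) < …

R3, R6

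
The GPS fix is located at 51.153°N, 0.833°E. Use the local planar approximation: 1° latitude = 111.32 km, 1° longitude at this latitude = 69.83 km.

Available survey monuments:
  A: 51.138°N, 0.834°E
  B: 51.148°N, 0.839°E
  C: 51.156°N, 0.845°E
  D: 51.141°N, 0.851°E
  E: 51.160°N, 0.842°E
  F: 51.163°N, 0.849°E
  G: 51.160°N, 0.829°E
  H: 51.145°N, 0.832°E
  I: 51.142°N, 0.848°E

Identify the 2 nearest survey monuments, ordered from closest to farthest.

Distances from 51.153°N, 0.833°E:
A: √((-0.015·111.32)² + (0.001·69.83)²) = √(2.78823 + 0.00488) = 1.671 km
B: √((-0.005·111.32)² + (0.006·69.83)²) = √(0.30980 + 0.17554) = 0.697 km
C: √((0.003·111.32)² + (0.012·69.83)²) = √(0.11153 + 0.70218) = 0.902 km
D: √((-0.012·111.32)² + (0.018·69.83)²) = √(1.78447 + 1.57990) = 1.834 km
E: √((0.007·111.32)² + (0.009·69.83)²) = √(0.60721 + 0.39497) = 1.001 km
F: √((0.010·111.32)² + (0.016·69.83)²) = √(1.23921 + 1.24831) = 1.577 km
G: √((0.007·111.32)² + (-0.004·69.83)²) = √(0.60721 + 0.07802) = 0.828 km
H: √((-0.008·111.32)² + (-0.001·69.83)²) = √(0.79310 + 0.00488) = 0.893 km
I: √((-0.011·111.32)² + (0.015·69.83)²) = √(1.49945 + 1.09715) = 1.611 km
Sorted: B (0.697 km) < G (0.828 km) < H (0.893 km) < C (0.902 km) < …

B, G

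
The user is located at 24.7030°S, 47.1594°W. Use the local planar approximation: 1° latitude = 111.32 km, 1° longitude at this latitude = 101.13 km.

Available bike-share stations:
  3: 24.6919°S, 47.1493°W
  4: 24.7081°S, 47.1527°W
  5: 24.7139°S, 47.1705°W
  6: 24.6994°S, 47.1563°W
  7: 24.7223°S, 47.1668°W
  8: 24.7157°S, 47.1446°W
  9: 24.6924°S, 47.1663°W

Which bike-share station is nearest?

6

Distances from 24.7030°S, 47.1594°W:
3: √((0.0111·111.32)² + (0.0101·101.13)²) = √(1.526836 + 1.043285) = 1.6032 km
4: √((-0.0051·111.32)² + (0.0067·101.13)²) = √(0.322320 + 0.459102) = 0.8840 km
5: √((-0.0109·111.32)² + (-0.0111·101.13)²) = √(1.472310 + 1.260103) = 1.6530 km
6: √((0.0036·111.32)² + (0.0031·101.13)²) = √(0.160602 + 0.098284) = 0.5088 km
7: √((-0.0193·111.32)² + (-0.0074·101.13)²) = √(4.615949 + 0.560046) = 2.2751 km
8: √((-0.0127·111.32)² + (0.0148·101.13)²) = √(1.998729 + 2.240183) = 2.0589 km
9: √((0.0106·111.32)² + (-0.0069·101.13)²) = √(1.392381 + 0.486921) = 1.3709 km
Minimum: 6 at 0.5088 km.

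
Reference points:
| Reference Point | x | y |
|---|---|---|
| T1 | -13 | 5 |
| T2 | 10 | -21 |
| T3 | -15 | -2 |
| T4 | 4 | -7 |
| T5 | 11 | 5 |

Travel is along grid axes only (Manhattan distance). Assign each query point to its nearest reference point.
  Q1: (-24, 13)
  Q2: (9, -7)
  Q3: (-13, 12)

Q1 at (-24, 13):
  T1: 19
  T2: 68
  T3: 24
  T4: 48
  T5: 43
  → nearest: T1 (19)
Q2 at (9, -7):
  T1: 34
  T2: 15
  T3: 29
  T4: 5
  T5: 14
  → nearest: T4 (5)
Q3 at (-13, 12):
  T1: 7
  T2: 56
  T3: 16
  T4: 36
  T5: 31
  → nearest: T1 (7)

Q1→T1; Q2→T4; Q3→T1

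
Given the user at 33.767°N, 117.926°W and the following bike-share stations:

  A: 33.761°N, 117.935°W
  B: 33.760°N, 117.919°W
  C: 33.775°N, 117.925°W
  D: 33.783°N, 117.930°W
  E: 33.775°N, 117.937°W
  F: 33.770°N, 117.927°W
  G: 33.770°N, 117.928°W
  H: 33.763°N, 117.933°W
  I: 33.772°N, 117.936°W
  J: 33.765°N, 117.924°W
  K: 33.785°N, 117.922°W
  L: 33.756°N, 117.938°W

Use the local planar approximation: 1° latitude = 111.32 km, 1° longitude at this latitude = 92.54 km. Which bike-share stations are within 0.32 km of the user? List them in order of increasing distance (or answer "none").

Distances from 33.767°N, 117.926°W:
A: 1.068 km
B: 1.013 km
C: 0.895 km
D: 1.819 km
E: 1.353 km
F: 0.347 km
G: 0.382 km
H: 0.786 km
I: 1.080 km
J: 0.290 km
K: 2.038 km
L: 1.653 km
Threshold 0.32 km: J (0.290 km) is within range.

J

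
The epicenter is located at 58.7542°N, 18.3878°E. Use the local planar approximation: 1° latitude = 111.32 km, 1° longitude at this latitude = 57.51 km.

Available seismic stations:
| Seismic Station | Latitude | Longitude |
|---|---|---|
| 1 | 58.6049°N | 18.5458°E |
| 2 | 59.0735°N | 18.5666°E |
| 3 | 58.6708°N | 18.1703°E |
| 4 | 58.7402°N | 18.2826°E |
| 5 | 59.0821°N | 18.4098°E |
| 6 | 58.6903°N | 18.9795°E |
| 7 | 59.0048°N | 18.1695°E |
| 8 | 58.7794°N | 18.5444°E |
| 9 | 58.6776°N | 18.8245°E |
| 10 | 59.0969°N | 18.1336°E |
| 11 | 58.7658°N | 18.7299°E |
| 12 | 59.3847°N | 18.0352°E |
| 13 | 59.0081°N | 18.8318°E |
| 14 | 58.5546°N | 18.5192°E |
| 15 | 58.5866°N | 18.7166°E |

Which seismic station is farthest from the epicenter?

12

Distances from 58.7542°N, 18.3878°E:
1: 18.9418 km
2: 37.0020 km
3: 15.5774 km
4: 6.2476 km
5: 36.5237 km
6: 34.7642 km
7: 30.5916 km
8: 9.4329 km
9: 26.5227 km
10: 40.8545 km
11: 19.7165 km
12: 73.0579 km
13: 38.0903 km
14: 23.4693 km
15: 26.5641 km
Maximum: 12 at 73.0579 km.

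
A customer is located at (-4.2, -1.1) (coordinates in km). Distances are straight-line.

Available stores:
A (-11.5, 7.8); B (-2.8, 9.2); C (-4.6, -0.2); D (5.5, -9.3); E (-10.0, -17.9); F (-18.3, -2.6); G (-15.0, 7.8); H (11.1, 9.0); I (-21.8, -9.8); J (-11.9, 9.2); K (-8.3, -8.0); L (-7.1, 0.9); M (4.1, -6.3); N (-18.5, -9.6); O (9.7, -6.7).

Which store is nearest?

C

Distances from (-4.2, -1.1):
A: √((-7.3)² + (8.9)²) = √(53.290 + 79.210) = 11.5 km
B: √((1.4)² + (10.3)²) = √(1.960 + 106.090) = 10.4 km
C: √((-0.4)² + (0.9)²) = √(0.160 + 0.810) = 1.0 km
D: √((9.7)² + (-8.2)²) = √(94.090 + 67.240) = 12.7 km
E: √((-5.8)² + (-16.8)²) = √(33.640 + 282.240) = 17.8 km
F: √((-14.1)² + (-1.5)²) = √(198.810 + 2.250) = 14.2 km
G: √((-10.8)² + (8.9)²) = √(116.640 + 79.210) = 14.0 km
H: √((15.3)² + (10.1)²) = √(234.090 + 102.010) = 18.3 km
I: √((-17.6)² + (-8.7)²) = √(309.760 + 75.690) = 19.6 km
J: √((-7.7)² + (10.3)²) = √(59.290 + 106.090) = 12.9 km
K: √((-4.1)² + (-6.9)²) = √(16.810 + 47.610) = 8.0 km
L: √((-2.9)² + (2.0)²) = √(8.410 + 4.000) = 3.5 km
M: √((8.3)² + (-5.2)²) = √(68.890 + 27.040) = 9.8 km
N: √((-14.3)² + (-8.5)²) = √(204.490 + 72.250) = 16.6 km
O: √((13.9)² + (-5.6)²) = √(193.210 + 31.360) = 15.0 km
Minimum: C at 1.0 km.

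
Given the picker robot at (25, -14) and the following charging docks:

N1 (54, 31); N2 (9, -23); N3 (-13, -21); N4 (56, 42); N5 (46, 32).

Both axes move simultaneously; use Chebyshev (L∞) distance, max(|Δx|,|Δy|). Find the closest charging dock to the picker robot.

N2

Distances from (25, -14):
N1: 45
N2: 16
N3: 38
N4: 56
N5: 46
Minimum: N2 at 16.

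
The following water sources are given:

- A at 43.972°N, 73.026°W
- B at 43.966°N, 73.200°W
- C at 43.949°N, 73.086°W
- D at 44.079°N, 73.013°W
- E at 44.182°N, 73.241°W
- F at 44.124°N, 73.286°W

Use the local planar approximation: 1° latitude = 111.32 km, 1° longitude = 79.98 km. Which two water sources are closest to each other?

A and C

Pairwise distances:
A–C: √((-0.023·111.32)² + (-0.060·79.98)²) = √(6.55544 + 23.02848) = 5.439 km
E–F: √((-0.058·111.32)² + (-0.045·79.98)²) = √(41.68717 + 12.95352) = 7.392 km
B–C: √((-0.017·111.32)² + (0.114·79.98)²) = √(3.58133 + 83.13282) = 9.312 km
A–D: √((0.107·111.32)² + (0.013·79.98)²) = √(141.87764 + 1.08106) = 11.957 km
A–B: √((-0.006·111.32)² + (-0.174·79.98)²) = √(0.44612 + 193.66953) = 13.933 km
C–D: √((0.130·111.32)² + (0.073·79.98)²) = √(209.42721 + 34.08855) = 15.605 km
B–F: √((0.158·111.32)² + (-0.086·79.98)²) = √(309.35744 + 47.31074) = 18.886 km
B–D: √((0.113·111.32)² + (0.187·79.98)²) = √(158.23527 + 223.68971) = 19.543 km
D–E: √((0.103·111.32)² + (-0.228·79.98)²) = √(131.46824 + 332.53127) = 21.541 km
D–F: √((0.045·111.32)² + (-0.273·79.98)²) = √(25.09409 + 476.74714) = 22.402 km
B–E: √((0.216·111.32)² + (-0.041·79.98)²) = √(578.16780 + 10.75302) = 24.268 km
C–F: √((0.175·111.32)² + (-0.200·79.98)²) = √(379.50936 + 255.87202) = 25.207 km
A–F: √((0.152·111.32)² + (-0.260·79.98)²) = √(286.30806 + 432.42371) = 26.809 km
C–E: √((0.233·111.32)² + (-0.155·79.98)²) = √(672.75702 + 153.68313) = 28.748 km
A–E: √((0.210·111.32)² + (-0.215·79.98)²) = √(546.49348 + 295.69210) = 29.020 km
Closest pair: A–C at 5.439 km.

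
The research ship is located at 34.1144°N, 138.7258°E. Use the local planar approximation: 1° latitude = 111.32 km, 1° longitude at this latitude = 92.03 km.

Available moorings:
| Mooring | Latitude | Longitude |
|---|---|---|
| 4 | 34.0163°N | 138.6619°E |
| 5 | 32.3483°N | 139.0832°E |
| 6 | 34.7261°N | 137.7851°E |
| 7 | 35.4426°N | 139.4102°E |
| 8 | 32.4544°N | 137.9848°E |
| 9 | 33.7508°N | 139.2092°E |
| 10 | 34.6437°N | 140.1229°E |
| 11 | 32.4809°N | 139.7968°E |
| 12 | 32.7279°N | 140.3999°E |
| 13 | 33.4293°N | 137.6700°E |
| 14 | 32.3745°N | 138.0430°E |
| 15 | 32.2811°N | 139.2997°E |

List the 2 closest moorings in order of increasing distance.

4, 9

Distances from 34.1144°N, 138.7258°E:
4: √((-0.0981·111.32)² + (-0.0639·92.03)²) = √(119.257146 + 34.582832) = 12.4032 km
5: √((-1.7661·111.32)² + (0.3574·92.03)²) = √(38652.445491 + 1081.852219) = 199.3346 km
6: √((0.6117·111.32)² + (-0.9407·92.03)²) = √(4636.853304 + 7494.818707) = 110.1439 km
7: √((1.3282·111.32)² + (0.6844·92.03)²) = √(21861.167264 + 3967.152047) = 160.7119 km
8: √((-1.6600·111.32)² + (-0.7410·92.03)²) = √(34147.787597 + 4650.453005) = 196.9727 km
9: √((-0.3636·111.32)² + (0.4834·92.03)²) = √(1638.302690 + 1979.120039) = 60.1450 km
10: √((0.5293·111.32)² + (1.3971·92.03)²) = √(3471.763903 + 16531.559683) = 141.4331 km
11: √((-1.6335·111.32)² + (1.0710·92.03)²) = √(33066.229291 + 9714.887723) = 206.8360 km
12: √((-1.3865·111.32)² + (1.6741·92.03)²) = √(23822.434589 + 23736.770830) = 218.0807 km
13: √((-0.6851·111.32)² + (-1.0558·92.03)²) = √(5816.400865 + 9441.090471) = 123.5212 km
14: √((-1.7399·111.32)² + (-0.6828·92.03)²) = √(37514.137989 + 3948.624801) = 203.6241 km
15: √((-1.8333·111.32)² + (0.5739·92.03)²) = √(41649.852930 + 2789.531652) = 210.8065 km
Sorted: 4 (12.4032 km) < 9 (60.1450 km) < 6 (110.1439 km) < 13 (123.5212 km) < …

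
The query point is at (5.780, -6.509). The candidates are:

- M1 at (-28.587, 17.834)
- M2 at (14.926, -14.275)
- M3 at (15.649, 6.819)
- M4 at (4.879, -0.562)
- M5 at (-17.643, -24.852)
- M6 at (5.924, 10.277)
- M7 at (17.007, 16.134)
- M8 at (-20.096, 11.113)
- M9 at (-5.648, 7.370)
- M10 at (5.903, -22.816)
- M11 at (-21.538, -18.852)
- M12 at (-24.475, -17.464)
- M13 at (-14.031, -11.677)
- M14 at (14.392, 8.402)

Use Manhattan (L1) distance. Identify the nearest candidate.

M4

Distances from (5.780, -6.509):
M1: 58.710
M2: 16.912
M3: 23.197
M4: 6.848
M5: 41.766
M6: 16.930
M7: 33.870
M8: 43.498
M9: 25.307
M10: 16.430
M11: 39.661
M12: 41.210
M13: 24.979
M14: 23.523
Minimum: M4 at 6.848.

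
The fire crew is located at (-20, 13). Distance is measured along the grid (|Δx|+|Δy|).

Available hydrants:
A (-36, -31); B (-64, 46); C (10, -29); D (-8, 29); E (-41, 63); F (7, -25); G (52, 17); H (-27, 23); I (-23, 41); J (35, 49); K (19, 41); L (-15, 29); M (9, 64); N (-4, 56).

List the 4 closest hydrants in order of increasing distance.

H, L, D, I

Distances from (-20, 13):
A: 60
B: 77
C: 72
D: 28
E: 71
F: 65
G: 76
H: 17
I: 31
J: 91
K: 67
L: 21
M: 80
N: 59
Sorted: H (17) < L (21) < D (28) < I (31) < N (59) < A (60) < …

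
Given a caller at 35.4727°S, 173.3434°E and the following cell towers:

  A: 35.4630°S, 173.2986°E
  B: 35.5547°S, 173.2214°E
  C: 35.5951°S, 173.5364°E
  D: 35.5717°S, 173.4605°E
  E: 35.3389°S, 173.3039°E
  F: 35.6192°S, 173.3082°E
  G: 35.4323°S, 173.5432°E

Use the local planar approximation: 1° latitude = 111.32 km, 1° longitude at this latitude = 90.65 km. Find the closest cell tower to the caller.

A

Distances from 35.4727°S, 173.3434°E:
A: √((0.0097·111.32)² + (-0.0448·90.65)²) = √(1.165977 + 16.492696) = 4.2022 km
B: √((-0.0820·111.32)² + (-0.1220·90.65)²) = √(83.324765 + 122.308116) = 14.3399 km
C: √((-0.1224·111.32)² + (0.1930·90.65)²) = √(185.656103 + 306.090771) = 22.1754 km
D: √((-0.0990·111.32)² + (0.1171·90.65)²) = √(121.455388 + 112.680666) = 15.3015 km
E: √((0.1338·111.32)² + (-0.0395·90.65)²) = √(221.849586 + 12.821233) = 15.3190 km
F: √((-0.1465·111.32)² + (-0.0352·90.65)²) = √(265.963258 + 10.181715) = 16.6176 km
G: √((0.0404·111.32)² + (0.1998·90.65)²) = √(20.225959 + 328.039835) = 18.6619 km
Minimum: A at 4.2022 km.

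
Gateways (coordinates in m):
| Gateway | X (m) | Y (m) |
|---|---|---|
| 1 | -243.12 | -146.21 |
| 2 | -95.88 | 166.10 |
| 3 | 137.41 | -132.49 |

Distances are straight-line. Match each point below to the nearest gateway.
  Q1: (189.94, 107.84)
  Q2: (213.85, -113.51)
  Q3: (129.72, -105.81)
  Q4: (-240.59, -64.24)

Q1 at (189.94, 107.84):
  1: √((-433.06)² + (-254.05)²) = √(187540.9636 + 64541.4025) = 502.08 m
  2: √((-285.82)² + (58.26)²) = √(81693.0724 + 3394.2276) = 291.70 m
  3: √((-52.53)² + (-240.33)²) = √(2759.4009 + 57758.5089) = 246.00 m
  → nearest: 3 (246.00 m)
Q2 at (213.85, -113.51):
  1: √((-456.97)² + (-32.70)²) = √(208821.5809 + 1069.2900) = 458.14 m
  2: √((-309.73)² + (279.61)²) = √(95932.6729 + 78181.7521) = 417.27 m
  3: √((-76.44)² + (-18.98)²) = √(5843.0736 + 360.2404) = 78.76 m
  → nearest: 3 (78.76 m)
Q3 at (129.72, -105.81):
  1: √((-372.84)² + (-40.40)²) = √(139009.6656 + 1632.1600) = 375.02 m
  2: √((-225.60)² + (271.91)²) = √(50895.3600 + 73935.0481) = 353.31 m
  3: √((7.69)² + (-26.68)²) = √(59.1361 + 711.8224) = 27.77 m
  → nearest: 3 (27.77 m)
Q4 at (-240.59, -64.24):
  1: √((-2.53)² + (-81.97)²) = √(6.4009 + 6719.0809) = 82.01 m
  2: √((144.71)² + (230.34)²) = √(20940.9841 + 53056.5156) = 272.02 m
  3: √((378.00)² + (-68.25)²) = √(142884.0000 + 4658.0625) = 384.11 m
  → nearest: 1 (82.01 m)

Q1→3; Q2→3; Q3→3; Q4→1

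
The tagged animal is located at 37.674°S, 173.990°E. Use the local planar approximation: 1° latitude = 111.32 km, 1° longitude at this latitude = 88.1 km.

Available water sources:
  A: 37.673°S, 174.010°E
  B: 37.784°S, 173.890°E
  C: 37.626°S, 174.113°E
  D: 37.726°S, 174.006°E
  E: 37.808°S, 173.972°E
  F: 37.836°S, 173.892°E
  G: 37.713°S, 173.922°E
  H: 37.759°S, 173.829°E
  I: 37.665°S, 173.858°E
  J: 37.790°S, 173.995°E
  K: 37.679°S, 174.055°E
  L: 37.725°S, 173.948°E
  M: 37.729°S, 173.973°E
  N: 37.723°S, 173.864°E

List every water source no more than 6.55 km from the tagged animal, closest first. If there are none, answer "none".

Distances from 37.674°S, 173.990°E:
A: 1.766 km
B: 15.085 km
C: 12.082 km
D: 5.958 km
E: 15.001 km
F: 19.994 km
G: 7.399 km
H: 17.051 km
I: 11.672 km
J: 12.921 km
K: 5.753 km
L: 6.777 km
M: 6.303 km
N: 12.368 km
Threshold 6.55 km: A (1.766 km), K (5.753 km), D (5.958 km), M (6.303 km) are within range.

A, K, D, M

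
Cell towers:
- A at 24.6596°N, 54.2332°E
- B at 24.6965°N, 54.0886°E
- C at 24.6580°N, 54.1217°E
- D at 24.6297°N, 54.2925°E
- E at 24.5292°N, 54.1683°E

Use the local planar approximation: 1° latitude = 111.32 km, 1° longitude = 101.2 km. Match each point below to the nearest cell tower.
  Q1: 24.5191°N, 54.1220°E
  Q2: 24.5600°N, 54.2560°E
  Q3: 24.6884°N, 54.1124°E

Q1 at 24.5191°N, 54.1220°E:
  A: √((0.1405·111.32)² + (0.1112·101.2)²) = √(244.623989 + 126.639912) = 19.2682 km
  B: √((0.1774·111.32)² + (-0.0334·101.2)²) = √(389.990139 + 11.424941) = 20.0353 km
  C: √((0.1389·111.32)² + (-0.0003·101.2)²) = √(239.084206 + 0.000922) = 15.4624 km
  D: √((0.1106·111.32)² + (0.1705·101.2)²) = √(151.585147 + 297.721221) = 21.1968 km
  E: √((0.0101·111.32)² + (0.0463·101.2)²) = √(1.264122 + 21.954473) = 4.8186 km
  → nearest: E (4.8186 km)
Q2 at 24.5600°N, 54.2560°E:
  A: √((0.0996·111.32)² + (-0.0228·101.2)²) = √(122.932035 + 5.323910) = 11.3250 km
  B: √((0.1365·111.32)² + (-0.1674·101.2)²) = √(230.893495 + 286.993415) = 22.7571 km
  C: √((0.0980·111.32)² + (-0.1343·101.2)²) = √(119.014136 + 184.719630) = 17.4280 km
  D: √((0.0697·111.32)² + (0.0365·101.2)²) = √(60.202143 + 13.644158) = 8.5934 km
  E: √((-0.0308·111.32)² + (-0.0877·101.2)²) = √(11.755682 + 78.769885) = 9.5145 km
  → nearest: D (8.5934 km)
Q3 at 24.6884°N, 54.1124°E:
  A: √((-0.0288·111.32)² + (0.1208·101.2)²) = √(10.278539 + 149.449647) = 12.6384 km
  B: √((0.0081·111.32)² + (-0.0238·101.2)²) = √(0.813048 + 5.801161) = 2.5718 km
  C: √((-0.0304·111.32)² + (0.0093·101.2)²) = √(11.452322 + 0.885782) = 3.5126 km
  D: √((-0.0587·111.32)² + (0.1801·101.2)²) = √(42.699481 + 332.191450) = 19.3621 km
  E: √((-0.1592·111.32)² + (0.0559·101.2)²) = √(314.074388 + 32.002554) = 18.6031 km
  → nearest: B (2.5718 km)

Q1→E; Q2→D; Q3→B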